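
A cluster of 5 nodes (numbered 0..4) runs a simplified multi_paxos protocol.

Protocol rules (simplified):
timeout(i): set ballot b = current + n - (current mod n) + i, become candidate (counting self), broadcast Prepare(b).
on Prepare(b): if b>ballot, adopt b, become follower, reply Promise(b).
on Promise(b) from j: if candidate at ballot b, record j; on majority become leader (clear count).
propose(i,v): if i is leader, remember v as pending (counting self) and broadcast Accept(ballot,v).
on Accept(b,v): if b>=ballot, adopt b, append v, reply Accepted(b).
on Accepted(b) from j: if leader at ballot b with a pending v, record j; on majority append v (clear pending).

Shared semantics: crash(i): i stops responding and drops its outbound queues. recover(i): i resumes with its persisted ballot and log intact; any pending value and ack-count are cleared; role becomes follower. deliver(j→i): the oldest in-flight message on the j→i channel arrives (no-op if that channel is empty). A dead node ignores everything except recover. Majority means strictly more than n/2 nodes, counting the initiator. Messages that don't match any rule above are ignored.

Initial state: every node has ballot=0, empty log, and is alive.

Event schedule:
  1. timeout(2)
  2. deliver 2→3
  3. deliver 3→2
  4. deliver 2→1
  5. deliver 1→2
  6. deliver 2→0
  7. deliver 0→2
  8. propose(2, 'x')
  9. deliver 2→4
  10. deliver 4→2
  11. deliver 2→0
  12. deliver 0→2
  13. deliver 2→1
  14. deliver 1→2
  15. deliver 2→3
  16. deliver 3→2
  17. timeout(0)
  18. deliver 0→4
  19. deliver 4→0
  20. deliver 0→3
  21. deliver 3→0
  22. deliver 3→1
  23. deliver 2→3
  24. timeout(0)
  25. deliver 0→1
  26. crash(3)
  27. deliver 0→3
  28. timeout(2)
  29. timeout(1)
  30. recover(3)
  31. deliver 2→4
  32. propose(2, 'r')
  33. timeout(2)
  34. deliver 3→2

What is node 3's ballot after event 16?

7

step 1 timeout(2): 2={cand,b=7,log=-}
step 2 deliver 2→3: 3={foll,b=7,log=-}
step 3 deliver 3→2: —
step 4 deliver 2→1: 1={foll,b=7,log=-}
step 5 deliver 1→2: 2={lead,b=7,log=-}
step 6 deliver 2→0: 0={foll,b=7,log=-}
step 7 deliver 0→2: —
step 8 propose(2,'x'): —
step 9 deliver 2→4: 4={foll,b=7,log=-}
step 10 deliver 4→2: —
step 11 deliver 2→0: 0={foll,b=7,log=x}
step 12 deliver 0→2: —
step 13 deliver 2→1: 1={foll,b=7,log=x}
step 14 deliver 1→2: 2={lead,b=7,log=x}
step 15 deliver 2→3: 3={foll,b=7,log=x}
step 16 deliver 3→2: —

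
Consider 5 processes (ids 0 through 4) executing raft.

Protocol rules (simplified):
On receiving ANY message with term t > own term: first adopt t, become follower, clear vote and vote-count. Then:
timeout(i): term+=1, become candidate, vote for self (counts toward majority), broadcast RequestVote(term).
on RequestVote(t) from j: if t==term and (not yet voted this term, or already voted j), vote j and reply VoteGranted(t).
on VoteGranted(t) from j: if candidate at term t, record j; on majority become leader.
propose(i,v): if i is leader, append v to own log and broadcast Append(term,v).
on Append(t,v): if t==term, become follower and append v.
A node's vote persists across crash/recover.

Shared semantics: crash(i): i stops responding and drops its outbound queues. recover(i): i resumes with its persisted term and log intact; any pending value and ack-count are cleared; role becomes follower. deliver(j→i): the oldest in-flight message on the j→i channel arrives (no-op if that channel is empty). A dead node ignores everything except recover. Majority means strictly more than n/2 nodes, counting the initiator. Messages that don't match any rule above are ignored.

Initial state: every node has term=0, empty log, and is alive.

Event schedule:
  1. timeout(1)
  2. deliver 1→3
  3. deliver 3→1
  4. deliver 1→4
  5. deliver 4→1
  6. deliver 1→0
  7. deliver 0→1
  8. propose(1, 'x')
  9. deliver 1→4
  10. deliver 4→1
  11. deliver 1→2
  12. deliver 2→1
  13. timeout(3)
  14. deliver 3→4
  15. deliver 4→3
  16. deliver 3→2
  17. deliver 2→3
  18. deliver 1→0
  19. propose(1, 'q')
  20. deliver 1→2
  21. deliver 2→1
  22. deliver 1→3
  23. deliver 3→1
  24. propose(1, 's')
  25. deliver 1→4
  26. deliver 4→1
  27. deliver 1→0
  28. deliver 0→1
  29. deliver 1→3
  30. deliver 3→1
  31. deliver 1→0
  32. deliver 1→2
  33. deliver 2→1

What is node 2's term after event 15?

[1] timeout(1) → N1(cand t1 [-])
[2] deliver 1→3 → N3(foll t1 [-])
[3] deliver 3→1 → ∅
[4] deliver 1→4 → N4(foll t1 [-])
[5] deliver 4→1 → N1(lead t1 [-])
[6] deliver 1→0 → N0(foll t1 [-])
[7] deliver 0→1 → ∅
[8] propose(1,'x') → N1(lead t1 [x])
[9] deliver 1→4 → N4(foll t1 [x])
[10] deliver 4→1 → ∅
[11] deliver 1→2 → N2(foll t1 [-])
[12] deliver 2→1 → ∅
[13] timeout(3) → N3(cand t2 [-])
[14] deliver 3→4 → N4(foll t2 [x])
[15] deliver 4→3 → ∅

1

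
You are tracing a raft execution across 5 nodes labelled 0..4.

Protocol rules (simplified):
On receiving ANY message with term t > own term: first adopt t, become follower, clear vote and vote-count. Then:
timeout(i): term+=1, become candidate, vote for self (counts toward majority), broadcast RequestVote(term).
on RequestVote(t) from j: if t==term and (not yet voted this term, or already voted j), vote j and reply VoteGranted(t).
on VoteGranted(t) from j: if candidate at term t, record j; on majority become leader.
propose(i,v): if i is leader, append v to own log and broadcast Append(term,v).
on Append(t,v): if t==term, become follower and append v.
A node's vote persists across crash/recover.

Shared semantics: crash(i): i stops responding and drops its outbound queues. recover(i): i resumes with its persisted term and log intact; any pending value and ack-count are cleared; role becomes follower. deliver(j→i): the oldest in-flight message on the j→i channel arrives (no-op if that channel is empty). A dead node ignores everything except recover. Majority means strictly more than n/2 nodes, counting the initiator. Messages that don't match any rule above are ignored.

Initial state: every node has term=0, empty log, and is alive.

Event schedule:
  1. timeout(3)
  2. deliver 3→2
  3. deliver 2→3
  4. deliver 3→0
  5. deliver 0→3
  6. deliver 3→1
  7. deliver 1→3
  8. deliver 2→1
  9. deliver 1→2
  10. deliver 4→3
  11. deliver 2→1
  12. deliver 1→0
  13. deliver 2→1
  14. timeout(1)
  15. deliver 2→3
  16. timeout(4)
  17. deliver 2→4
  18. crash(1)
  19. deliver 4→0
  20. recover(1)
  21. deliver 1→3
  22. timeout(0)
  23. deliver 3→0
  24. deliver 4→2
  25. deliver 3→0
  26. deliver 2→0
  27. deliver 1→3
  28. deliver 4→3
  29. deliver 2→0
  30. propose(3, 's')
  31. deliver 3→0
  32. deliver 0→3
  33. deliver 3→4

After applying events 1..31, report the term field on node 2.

[1] timeout(3) → N3(cand t1 [-])
[2] deliver 3→2 → N2(foll t1 [-])
[3] deliver 2→3 → ∅
[4] deliver 3→0 → N0(foll t1 [-])
[5] deliver 0→3 → N3(lead t1 [-])
[6] deliver 3→1 → N1(foll t1 [-])
[7] deliver 1→3 → ∅
[8] deliver 2→1 → ∅
[9] deliver 1→2 → ∅
[10] deliver 4→3 → ∅
[11] deliver 2→1 → ∅
[12] deliver 1→0 → ∅
[13] deliver 2→1 → ∅
[14] timeout(1) → N1(cand t2 [-])
[15] deliver 2→3 → ∅
[16] timeout(4) → N4(cand t1 [-])
[17] deliver 2→4 → ∅
[18] crash(1) → N1(✗cand t2 [-])
[19] deliver 4→0 → ∅
[20] recover(1) → N1(foll t2 [-])
[21] deliver 1→3 → ∅
[22] timeout(0) → N0(cand t2 [-])
[23] deliver 3→0 → ∅
[24] deliver 4→2 → ∅
[25] deliver 3→0 → ∅
[26] deliver 2→0 → ∅
[27] deliver 1→3 → ∅
[28] deliver 4→3 → ∅
[29] deliver 2→0 → ∅
[30] propose(3,'s') → N3(lead t1 [s])
[31] deliver 3→0 → ∅

1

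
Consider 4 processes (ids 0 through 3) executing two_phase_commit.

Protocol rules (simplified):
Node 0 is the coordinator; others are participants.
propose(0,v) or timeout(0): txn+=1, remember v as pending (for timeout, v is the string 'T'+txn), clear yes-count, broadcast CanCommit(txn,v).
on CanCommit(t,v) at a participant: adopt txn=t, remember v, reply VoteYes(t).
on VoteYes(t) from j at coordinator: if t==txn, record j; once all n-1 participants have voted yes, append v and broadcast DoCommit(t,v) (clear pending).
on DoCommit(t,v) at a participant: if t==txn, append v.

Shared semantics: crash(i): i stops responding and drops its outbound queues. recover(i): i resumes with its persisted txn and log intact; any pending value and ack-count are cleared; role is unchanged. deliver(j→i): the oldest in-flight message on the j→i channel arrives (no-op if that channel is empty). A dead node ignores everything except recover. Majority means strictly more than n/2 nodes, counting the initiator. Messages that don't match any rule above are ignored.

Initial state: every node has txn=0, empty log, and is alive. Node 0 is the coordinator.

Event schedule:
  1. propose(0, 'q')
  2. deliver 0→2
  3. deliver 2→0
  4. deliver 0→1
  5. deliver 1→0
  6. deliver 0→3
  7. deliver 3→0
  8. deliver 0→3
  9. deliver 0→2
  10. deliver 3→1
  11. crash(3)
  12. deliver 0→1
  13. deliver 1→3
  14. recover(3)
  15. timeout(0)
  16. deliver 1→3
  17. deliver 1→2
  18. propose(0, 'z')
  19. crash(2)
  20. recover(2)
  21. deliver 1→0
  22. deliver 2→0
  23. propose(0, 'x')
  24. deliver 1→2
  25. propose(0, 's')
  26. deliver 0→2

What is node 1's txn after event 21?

after 1 — propose(0,'q'): n0:coor/t1/[-]
after 2 — deliver 0→2: n2:part/t1/[-]
after 3 — deliver 2→0: ·
after 4 — deliver 0→1: n1:part/t1/[-]
after 5 — deliver 1→0: ·
after 6 — deliver 0→3: n3:part/t1/[-]
after 7 — deliver 3→0: n0:coor/t1/[q]
after 8 — deliver 0→3: n3:part/t1/[q]
after 9 — deliver 0→2: n2:part/t1/[q]
after 10 — deliver 3→1: ·
after 11 — crash(3): n3:✗part/t1/[q]
after 12 — deliver 0→1: n1:part/t1/[q]
after 13 — deliver 1→3: ·
after 14 — recover(3): n3:part/t1/[q]
after 15 — timeout(0): n0:coor/t2/[q]
after 16 — deliver 1→3: ·
after 17 — deliver 1→2: ·
after 18 — propose(0,'z'): n0:coor/t3/[q]
after 19 — crash(2): n2:✗part/t1/[q]
after 20 — recover(2): n2:part/t1/[q]
after 21 — deliver 1→0: ·

1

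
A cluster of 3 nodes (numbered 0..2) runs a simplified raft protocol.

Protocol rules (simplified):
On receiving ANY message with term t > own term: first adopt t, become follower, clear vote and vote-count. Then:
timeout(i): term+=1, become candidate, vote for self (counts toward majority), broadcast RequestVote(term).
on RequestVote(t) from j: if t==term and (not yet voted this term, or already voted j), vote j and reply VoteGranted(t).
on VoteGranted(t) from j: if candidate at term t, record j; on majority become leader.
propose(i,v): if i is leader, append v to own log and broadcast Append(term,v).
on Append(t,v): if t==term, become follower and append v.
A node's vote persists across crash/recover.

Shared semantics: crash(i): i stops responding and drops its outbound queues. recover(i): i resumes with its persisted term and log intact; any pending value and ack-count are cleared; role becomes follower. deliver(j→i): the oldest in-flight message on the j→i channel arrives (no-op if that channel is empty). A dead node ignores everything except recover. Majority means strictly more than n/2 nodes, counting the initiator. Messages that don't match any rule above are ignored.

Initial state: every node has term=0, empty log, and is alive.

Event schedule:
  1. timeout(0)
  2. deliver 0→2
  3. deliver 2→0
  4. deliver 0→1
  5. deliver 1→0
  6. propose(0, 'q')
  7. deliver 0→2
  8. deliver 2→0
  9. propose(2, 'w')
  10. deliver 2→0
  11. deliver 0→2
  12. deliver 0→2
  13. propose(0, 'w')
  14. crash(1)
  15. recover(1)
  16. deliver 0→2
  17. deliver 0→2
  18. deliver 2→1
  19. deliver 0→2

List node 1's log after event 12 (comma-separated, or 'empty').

step 1 timeout(0): 0={cand,t=1,log=-}
step 2 deliver 0→2: 2={foll,t=1,log=-}
step 3 deliver 2→0: 0={lead,t=1,log=-}
step 4 deliver 0→1: 1={foll,t=1,log=-}
step 5 deliver 1→0: —
step 6 propose(0,'q'): 0={lead,t=1,log=q}
step 7 deliver 0→2: 2={foll,t=1,log=q}
step 8 deliver 2→0: —
step 9 propose(2,'w'): —
step 10 deliver 2→0: —
step 11 deliver 0→2: —
step 12 deliver 0→2: —

empty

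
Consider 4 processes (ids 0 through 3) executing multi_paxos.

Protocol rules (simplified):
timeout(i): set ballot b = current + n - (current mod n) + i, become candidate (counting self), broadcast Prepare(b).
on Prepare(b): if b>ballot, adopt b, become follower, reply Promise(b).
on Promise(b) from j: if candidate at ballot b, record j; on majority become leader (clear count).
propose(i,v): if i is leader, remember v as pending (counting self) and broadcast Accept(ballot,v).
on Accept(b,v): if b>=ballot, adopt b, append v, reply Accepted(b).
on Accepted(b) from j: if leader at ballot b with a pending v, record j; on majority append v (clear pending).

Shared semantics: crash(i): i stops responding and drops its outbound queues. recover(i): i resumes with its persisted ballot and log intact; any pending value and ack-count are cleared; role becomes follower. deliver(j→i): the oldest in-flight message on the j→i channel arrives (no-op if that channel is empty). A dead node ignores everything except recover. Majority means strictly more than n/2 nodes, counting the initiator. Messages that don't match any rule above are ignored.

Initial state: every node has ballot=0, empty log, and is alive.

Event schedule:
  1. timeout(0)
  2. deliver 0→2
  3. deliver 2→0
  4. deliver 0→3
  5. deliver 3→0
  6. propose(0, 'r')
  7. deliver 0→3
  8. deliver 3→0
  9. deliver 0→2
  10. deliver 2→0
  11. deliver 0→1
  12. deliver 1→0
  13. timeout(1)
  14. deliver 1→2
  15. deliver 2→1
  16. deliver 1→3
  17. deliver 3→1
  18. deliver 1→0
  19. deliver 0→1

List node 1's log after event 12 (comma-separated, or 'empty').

[1] timeout(0) → N0(cand b4 [-])
[2] deliver 0→2 → N2(foll b4 [-])
[3] deliver 2→0 → ∅
[4] deliver 0→3 → N3(foll b4 [-])
[5] deliver 3→0 → N0(lead b4 [-])
[6] propose(0,'r') → ∅
[7] deliver 0→3 → N3(foll b4 [r])
[8] deliver 3→0 → ∅
[9] deliver 0→2 → N2(foll b4 [r])
[10] deliver 2→0 → N0(lead b4 [r])
[11] deliver 0→1 → N1(foll b4 [-])
[12] deliver 1→0 → ∅

empty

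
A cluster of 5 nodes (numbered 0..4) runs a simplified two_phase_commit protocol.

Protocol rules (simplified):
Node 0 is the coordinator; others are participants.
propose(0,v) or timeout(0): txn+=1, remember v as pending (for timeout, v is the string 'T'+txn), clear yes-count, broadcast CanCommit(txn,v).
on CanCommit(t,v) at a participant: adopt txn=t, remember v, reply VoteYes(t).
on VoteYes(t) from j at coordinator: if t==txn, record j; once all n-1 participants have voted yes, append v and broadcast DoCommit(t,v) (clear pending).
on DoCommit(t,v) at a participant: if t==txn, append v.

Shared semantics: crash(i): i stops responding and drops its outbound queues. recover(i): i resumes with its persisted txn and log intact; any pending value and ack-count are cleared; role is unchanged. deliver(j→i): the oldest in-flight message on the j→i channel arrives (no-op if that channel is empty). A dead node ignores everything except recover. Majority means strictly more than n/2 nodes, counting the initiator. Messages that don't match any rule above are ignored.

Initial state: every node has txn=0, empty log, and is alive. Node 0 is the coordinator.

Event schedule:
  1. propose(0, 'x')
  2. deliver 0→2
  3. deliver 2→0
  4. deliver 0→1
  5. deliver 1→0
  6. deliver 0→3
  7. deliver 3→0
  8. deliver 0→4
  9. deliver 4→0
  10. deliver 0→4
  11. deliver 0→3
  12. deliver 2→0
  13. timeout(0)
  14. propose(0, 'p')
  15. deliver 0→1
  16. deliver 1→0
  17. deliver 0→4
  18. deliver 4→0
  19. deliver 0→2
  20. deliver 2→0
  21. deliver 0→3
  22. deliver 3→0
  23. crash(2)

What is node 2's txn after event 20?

e1 propose(0,'x'): 0[coor,t=1,-]
e2 deliver 0→2: 2[part,t=1,-]
e3 deliver 2→0: ·
e4 deliver 0→1: 1[part,t=1,-]
e5 deliver 1→0: ·
e6 deliver 0→3: 3[part,t=1,-]
e7 deliver 3→0: ·
e8 deliver 0→4: 4[part,t=1,-]
e9 deliver 4→0: 0[coor,t=1,x]
e10 deliver 0→4: 4[part,t=1,x]
e11 deliver 0→3: 3[part,t=1,x]
e12 deliver 2→0: ·
e13 timeout(0): 0[coor,t=2,x]
e14 propose(0,'p'): 0[coor,t=3,x]
e15 deliver 0→1: 1[part,t=1,x]
e16 deliver 1→0: ·
e17 deliver 0→4: 4[part,t=2,x]
e18 deliver 4→0: ·
e19 deliver 0→2: 2[part,t=1,x]
e20 deliver 2→0: ·

1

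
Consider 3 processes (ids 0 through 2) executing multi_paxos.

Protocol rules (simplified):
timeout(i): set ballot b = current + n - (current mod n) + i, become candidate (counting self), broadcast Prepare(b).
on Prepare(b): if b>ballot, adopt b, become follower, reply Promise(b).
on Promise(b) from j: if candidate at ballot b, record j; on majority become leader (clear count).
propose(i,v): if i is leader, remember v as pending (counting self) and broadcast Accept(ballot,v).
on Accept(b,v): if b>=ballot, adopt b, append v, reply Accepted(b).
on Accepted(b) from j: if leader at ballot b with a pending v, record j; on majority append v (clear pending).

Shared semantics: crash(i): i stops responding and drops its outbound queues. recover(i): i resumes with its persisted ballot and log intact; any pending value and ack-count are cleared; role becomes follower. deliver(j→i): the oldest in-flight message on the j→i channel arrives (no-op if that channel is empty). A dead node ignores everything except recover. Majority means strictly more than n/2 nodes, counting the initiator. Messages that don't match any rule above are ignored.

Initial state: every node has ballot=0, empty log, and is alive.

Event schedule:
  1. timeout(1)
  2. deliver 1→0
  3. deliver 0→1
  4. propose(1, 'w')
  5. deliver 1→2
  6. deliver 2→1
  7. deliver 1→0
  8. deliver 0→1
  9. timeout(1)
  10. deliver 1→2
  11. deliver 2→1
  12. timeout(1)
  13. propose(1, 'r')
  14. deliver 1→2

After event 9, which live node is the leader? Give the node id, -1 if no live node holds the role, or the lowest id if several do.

-1

1. timeout(1):  <1:cand b4 ->
2. deliver 1→0:  <0:foll b4 ->
3. deliver 0→1:  <1:lead b4 ->
4. propose(1,'w'):  nop
5. deliver 1→2:  <2:foll b4 ->
6. deliver 2→1:  nop
7. deliver 1→0:  <0:foll b4 w>
8. deliver 0→1:  <1:lead b4 w>
9. timeout(1):  <1:cand b7 w>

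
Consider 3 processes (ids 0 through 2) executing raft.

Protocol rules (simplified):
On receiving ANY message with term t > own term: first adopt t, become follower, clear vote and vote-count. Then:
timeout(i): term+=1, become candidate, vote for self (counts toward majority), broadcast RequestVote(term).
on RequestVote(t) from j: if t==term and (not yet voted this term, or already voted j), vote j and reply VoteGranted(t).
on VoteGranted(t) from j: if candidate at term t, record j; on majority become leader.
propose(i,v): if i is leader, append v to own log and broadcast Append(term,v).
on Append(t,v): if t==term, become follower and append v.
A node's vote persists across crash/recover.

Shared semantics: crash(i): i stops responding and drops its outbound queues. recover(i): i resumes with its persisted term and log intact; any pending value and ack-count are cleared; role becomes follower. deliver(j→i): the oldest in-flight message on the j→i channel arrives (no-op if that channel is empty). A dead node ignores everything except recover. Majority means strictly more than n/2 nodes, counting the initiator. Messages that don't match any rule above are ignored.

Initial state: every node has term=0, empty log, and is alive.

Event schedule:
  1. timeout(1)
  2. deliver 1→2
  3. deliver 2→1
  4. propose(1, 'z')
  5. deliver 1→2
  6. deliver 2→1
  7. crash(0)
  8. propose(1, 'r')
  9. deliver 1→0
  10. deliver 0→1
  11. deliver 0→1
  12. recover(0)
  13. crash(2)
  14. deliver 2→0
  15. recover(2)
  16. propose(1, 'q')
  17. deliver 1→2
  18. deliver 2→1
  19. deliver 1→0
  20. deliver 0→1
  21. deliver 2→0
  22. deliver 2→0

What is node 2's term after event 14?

after 1 — timeout(1): n1:cand/t1/[-]
after 2 — deliver 1→2: n2:foll/t1/[-]
after 3 — deliver 2→1: n1:lead/t1/[-]
after 4 — propose(1,'z'): n1:lead/t1/[z]
after 5 — deliver 1→2: n2:foll/t1/[z]
after 6 — deliver 2→1: ·
after 7 — crash(0): n0:✗foll/t0/[-]
after 8 — propose(1,'r'): n1:lead/t1/[z,r]
after 9 — deliver 1→0: ·
after 10 — deliver 0→1: ·
after 11 — deliver 0→1: ·
after 12 — recover(0): n0:foll/t0/[-]
after 13 — crash(2): n2:✗foll/t1/[z]
after 14 — deliver 2→0: ·

1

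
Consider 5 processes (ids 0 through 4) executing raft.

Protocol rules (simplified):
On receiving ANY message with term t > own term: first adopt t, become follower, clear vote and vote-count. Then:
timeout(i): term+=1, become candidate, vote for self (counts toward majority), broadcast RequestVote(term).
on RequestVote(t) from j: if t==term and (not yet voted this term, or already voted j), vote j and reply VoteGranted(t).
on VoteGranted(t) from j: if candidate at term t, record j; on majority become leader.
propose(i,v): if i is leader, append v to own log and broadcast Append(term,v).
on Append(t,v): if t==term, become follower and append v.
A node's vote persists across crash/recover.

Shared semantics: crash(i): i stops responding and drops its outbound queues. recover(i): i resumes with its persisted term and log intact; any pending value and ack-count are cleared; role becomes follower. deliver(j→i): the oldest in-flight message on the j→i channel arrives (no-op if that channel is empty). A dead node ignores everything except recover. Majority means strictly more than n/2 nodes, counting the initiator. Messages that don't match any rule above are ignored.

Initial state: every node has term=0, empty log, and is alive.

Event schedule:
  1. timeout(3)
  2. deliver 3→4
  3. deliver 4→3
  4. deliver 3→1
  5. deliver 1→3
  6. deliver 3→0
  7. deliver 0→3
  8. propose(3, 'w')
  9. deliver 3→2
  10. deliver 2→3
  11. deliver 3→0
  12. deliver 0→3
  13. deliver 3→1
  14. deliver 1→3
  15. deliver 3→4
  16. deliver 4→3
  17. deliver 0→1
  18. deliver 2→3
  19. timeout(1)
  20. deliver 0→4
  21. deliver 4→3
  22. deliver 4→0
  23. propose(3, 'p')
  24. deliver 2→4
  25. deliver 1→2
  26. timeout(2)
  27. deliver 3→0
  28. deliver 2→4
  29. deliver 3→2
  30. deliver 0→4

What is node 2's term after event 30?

[1] timeout(3) → N3(cand t1 [-])
[2] deliver 3→4 → N4(foll t1 [-])
[3] deliver 4→3 → ∅
[4] deliver 3→1 → N1(foll t1 [-])
[5] deliver 1→3 → N3(lead t1 [-])
[6] deliver 3→0 → N0(foll t1 [-])
[7] deliver 0→3 → ∅
[8] propose(3,'w') → N3(lead t1 [w])
[9] deliver 3→2 → N2(foll t1 [-])
[10] deliver 2→3 → ∅
[11] deliver 3→0 → N0(foll t1 [w])
[12] deliver 0→3 → ∅
[13] deliver 3→1 → N1(foll t1 [w])
[14] deliver 1→3 → ∅
[15] deliver 3→4 → N4(foll t1 [w])
[16] deliver 4→3 → ∅
[17] deliver 0→1 → ∅
[18] deliver 2→3 → ∅
[19] timeout(1) → N1(cand t2 [w])
[20] deliver 0→4 → ∅
[21] deliver 4→3 → ∅
[22] deliver 4→0 → ∅
[23] propose(3,'p') → N3(lead t1 [w,p])
[24] deliver 2→4 → ∅
[25] deliver 1→2 → N2(foll t2 [-])
[26] timeout(2) → N2(cand t3 [-])
[27] deliver 3→0 → N0(foll t1 [w,p])
[28] deliver 2→4 → N4(foll t3 [w])
[29] deliver 3→2 → ∅
[30] deliver 0→4 → ∅

3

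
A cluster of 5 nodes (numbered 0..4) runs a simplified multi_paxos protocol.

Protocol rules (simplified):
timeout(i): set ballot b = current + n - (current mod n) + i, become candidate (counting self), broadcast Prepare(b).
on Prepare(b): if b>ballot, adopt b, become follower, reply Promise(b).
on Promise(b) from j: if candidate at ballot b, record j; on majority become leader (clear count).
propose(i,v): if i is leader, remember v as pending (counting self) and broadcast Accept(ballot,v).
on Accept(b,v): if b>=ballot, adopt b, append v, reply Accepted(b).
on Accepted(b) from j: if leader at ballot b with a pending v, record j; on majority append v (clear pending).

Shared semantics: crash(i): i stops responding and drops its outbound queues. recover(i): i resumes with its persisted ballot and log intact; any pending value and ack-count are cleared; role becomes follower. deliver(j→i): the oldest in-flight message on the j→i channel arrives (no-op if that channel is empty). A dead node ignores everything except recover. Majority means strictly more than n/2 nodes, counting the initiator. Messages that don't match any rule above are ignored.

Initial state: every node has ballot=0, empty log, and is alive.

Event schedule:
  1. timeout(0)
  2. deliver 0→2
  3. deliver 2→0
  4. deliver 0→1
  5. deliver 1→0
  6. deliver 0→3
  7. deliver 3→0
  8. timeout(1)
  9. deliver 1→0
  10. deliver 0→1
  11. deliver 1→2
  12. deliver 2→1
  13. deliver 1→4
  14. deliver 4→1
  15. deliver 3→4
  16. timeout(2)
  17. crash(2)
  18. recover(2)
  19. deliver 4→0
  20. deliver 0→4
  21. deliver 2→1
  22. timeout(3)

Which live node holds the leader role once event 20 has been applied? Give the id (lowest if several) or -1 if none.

[1] timeout(0) → N0(cand b5 [-])
[2] deliver 0→2 → N2(foll b5 [-])
[3] deliver 2→0 → ∅
[4] deliver 0→1 → N1(foll b5 [-])
[5] deliver 1→0 → N0(lead b5 [-])
[6] deliver 0→3 → N3(foll b5 [-])
[7] deliver 3→0 → ∅
[8] timeout(1) → N1(cand b11 [-])
[9] deliver 1→0 → N0(foll b11 [-])
[10] deliver 0→1 → ∅
[11] deliver 1→2 → N2(foll b11 [-])
[12] deliver 2→1 → N1(lead b11 [-])
[13] deliver 1→4 → N4(foll b11 [-])
[14] deliver 4→1 → ∅
[15] deliver 3→4 → ∅
[16] timeout(2) → N2(cand b17 [-])
[17] crash(2) → N2(✗cand b17 [-])
[18] recover(2) → N2(foll b17 [-])
[19] deliver 4→0 → ∅
[20] deliver 0→4 → ∅

1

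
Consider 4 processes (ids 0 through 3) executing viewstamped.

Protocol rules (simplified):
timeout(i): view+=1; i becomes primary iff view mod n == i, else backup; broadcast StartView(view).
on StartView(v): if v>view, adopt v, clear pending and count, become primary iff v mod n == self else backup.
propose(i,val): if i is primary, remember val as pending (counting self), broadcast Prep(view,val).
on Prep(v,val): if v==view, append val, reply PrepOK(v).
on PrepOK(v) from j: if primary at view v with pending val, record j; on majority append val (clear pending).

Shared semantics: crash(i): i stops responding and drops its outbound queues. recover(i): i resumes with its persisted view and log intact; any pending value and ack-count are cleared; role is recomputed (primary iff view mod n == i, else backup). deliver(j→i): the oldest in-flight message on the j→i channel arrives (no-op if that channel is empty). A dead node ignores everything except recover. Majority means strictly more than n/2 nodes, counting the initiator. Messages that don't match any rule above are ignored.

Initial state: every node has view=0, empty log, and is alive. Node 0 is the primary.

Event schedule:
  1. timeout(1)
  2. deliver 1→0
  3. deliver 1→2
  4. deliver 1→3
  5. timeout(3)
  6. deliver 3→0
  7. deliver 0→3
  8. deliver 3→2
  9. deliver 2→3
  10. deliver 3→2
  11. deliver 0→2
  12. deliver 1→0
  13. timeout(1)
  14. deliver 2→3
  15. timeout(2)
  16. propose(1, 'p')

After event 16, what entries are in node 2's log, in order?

empty

1. timeout(1):  <1:prim v1 ->
2. deliver 1→0:  <0:back v1 ->
3. deliver 1→2:  <2:back v1 ->
4. deliver 1→3:  <3:back v1 ->
5. timeout(3):  <3:back v2 ->
6. deliver 3→0:  <0:back v2 ->
7. deliver 0→3:  nop
8. deliver 3→2:  <2:prim v2 ->
9. deliver 2→3:  nop
10. deliver 3→2:  nop
11. deliver 0→2:  nop
12. deliver 1→0:  nop
13. timeout(1):  <1:back v2 ->
14. deliver 2→3:  nop
15. timeout(2):  <2:back v3 ->
16. propose(1,'p'):  nop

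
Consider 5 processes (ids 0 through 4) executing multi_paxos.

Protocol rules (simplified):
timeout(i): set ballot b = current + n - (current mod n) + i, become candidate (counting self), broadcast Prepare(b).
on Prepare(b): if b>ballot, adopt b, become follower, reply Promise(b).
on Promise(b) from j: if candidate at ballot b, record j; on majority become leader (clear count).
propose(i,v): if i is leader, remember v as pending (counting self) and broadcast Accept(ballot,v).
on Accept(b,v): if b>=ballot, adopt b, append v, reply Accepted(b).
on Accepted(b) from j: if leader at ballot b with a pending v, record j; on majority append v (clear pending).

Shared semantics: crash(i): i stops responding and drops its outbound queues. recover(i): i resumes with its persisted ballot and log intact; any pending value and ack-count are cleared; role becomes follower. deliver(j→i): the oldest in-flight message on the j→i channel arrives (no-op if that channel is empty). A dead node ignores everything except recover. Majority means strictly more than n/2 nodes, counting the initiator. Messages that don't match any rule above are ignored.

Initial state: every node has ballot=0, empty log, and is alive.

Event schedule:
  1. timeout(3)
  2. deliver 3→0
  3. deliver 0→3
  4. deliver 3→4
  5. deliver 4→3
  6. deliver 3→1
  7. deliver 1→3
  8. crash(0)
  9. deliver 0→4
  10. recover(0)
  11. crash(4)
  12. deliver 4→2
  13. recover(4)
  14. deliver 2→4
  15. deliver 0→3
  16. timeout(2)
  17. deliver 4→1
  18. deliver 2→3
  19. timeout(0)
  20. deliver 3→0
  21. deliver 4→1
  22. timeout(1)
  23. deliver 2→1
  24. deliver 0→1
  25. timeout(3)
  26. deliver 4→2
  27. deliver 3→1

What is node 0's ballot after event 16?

8

after 1 — timeout(3): n3:cand/b8/[-]
after 2 — deliver 3→0: n0:foll/b8/[-]
after 3 — deliver 0→3: ·
after 4 — deliver 3→4: n4:foll/b8/[-]
after 5 — deliver 4→3: n3:lead/b8/[-]
after 6 — deliver 3→1: n1:foll/b8/[-]
after 7 — deliver 1→3: ·
after 8 — crash(0): n0:✗foll/b8/[-]
after 9 — deliver 0→4: ·
after 10 — recover(0): n0:foll/b8/[-]
after 11 — crash(4): n4:✗foll/b8/[-]
after 12 — deliver 4→2: ·
after 13 — recover(4): n4:foll/b8/[-]
after 14 — deliver 2→4: ·
after 15 — deliver 0→3: ·
after 16 — timeout(2): n2:cand/b7/[-]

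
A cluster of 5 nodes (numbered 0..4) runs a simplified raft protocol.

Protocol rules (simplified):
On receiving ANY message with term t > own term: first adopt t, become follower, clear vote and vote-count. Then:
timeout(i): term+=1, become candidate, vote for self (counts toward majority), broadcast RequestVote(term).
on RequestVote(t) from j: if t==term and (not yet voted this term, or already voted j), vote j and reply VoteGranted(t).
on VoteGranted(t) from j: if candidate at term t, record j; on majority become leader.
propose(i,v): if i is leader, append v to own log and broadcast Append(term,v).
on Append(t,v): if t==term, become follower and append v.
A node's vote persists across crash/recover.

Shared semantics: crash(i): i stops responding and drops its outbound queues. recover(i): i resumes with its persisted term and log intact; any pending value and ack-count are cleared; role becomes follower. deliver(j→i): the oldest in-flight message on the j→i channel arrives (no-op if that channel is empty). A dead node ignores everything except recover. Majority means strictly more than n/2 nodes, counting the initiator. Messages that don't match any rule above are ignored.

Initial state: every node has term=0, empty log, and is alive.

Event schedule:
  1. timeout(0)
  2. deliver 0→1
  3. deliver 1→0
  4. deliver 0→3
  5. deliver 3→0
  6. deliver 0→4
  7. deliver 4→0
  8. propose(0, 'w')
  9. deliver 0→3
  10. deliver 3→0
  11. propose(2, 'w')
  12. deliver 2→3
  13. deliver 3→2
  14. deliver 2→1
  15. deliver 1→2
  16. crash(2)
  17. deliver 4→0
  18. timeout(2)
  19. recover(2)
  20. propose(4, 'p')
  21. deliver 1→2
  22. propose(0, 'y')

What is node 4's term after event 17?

step 1 timeout(0): 0={cand,t=1,log=-}
step 2 deliver 0→1: 1={foll,t=1,log=-}
step 3 deliver 1→0: —
step 4 deliver 0→3: 3={foll,t=1,log=-}
step 5 deliver 3→0: 0={lead,t=1,log=-}
step 6 deliver 0→4: 4={foll,t=1,log=-}
step 7 deliver 4→0: —
step 8 propose(0,'w'): 0={lead,t=1,log=w}
step 9 deliver 0→3: 3={foll,t=1,log=w}
step 10 deliver 3→0: —
step 11 propose(2,'w'): —
step 12 deliver 2→3: —
step 13 deliver 3→2: —
step 14 deliver 2→1: —
step 15 deliver 1→2: —
step 16 crash(2): 2={✗foll,t=0,log=-}
step 17 deliver 4→0: —

1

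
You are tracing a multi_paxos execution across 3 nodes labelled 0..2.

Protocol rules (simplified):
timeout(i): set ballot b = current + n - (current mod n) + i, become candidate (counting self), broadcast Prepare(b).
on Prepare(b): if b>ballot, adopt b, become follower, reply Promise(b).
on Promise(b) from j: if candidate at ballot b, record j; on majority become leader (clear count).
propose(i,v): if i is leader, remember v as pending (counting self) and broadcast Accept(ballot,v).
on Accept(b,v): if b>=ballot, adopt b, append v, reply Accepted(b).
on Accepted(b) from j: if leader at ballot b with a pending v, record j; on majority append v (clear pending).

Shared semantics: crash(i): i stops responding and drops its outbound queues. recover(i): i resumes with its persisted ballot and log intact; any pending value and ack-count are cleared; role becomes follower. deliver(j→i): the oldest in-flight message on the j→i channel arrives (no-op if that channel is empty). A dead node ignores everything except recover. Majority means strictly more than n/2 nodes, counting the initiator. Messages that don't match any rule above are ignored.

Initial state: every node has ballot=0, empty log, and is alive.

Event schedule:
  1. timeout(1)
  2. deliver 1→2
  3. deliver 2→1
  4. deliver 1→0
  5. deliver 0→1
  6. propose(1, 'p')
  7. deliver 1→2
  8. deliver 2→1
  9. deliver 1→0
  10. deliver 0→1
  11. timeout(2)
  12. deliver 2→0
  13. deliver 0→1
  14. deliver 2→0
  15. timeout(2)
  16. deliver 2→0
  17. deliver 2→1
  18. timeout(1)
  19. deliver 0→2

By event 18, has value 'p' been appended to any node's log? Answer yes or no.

[1] timeout(1) → N1(cand b4 [-])
[2] deliver 1→2 → N2(foll b4 [-])
[3] deliver 2→1 → N1(lead b4 [-])
[4] deliver 1→0 → N0(foll b4 [-])
[5] deliver 0→1 → ∅
[6] propose(1,'p') → ∅
[7] deliver 1→2 → N2(foll b4 [p])
[8] deliver 2→1 → N1(lead b4 [p])
[9] deliver 1→0 → N0(foll b4 [p])
[10] deliver 0→1 → ∅
[11] timeout(2) → N2(cand b8 [p])
[12] deliver 2→0 → N0(foll b8 [p])
[13] deliver 0→1 → ∅
[14] deliver 2→0 → ∅
[15] timeout(2) → N2(cand b11 [p])
[16] deliver 2→0 → N0(foll b11 [p])
[17] deliver 2→1 → N1(foll b8 [p])
[18] timeout(1) → N1(cand b10 [p])

yes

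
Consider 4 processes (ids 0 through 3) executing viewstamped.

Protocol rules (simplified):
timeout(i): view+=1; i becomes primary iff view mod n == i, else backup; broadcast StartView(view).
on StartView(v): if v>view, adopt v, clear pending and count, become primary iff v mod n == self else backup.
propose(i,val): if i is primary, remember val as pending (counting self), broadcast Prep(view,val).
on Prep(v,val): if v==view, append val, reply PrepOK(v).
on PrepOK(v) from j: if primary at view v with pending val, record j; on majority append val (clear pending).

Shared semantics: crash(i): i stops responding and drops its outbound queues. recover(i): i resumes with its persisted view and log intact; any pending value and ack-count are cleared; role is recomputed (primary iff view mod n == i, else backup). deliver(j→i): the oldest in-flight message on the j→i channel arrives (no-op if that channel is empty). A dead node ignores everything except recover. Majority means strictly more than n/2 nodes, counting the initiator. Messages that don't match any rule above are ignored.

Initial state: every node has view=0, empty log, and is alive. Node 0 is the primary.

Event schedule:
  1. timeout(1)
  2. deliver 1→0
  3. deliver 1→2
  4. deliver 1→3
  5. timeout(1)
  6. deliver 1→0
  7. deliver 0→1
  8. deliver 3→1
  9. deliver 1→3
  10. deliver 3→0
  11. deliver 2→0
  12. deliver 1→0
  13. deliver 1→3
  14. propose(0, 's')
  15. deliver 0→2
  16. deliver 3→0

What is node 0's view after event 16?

2

[1] timeout(1) → N1(prim v1 [-])
[2] deliver 1→0 → N0(back v1 [-])
[3] deliver 1→2 → N2(back v1 [-])
[4] deliver 1→3 → N3(back v1 [-])
[5] timeout(1) → N1(back v2 [-])
[6] deliver 1→0 → N0(back v2 [-])
[7] deliver 0→1 → ∅
[8] deliver 3→1 → ∅
[9] deliver 1→3 → N3(back v2 [-])
[10] deliver 3→0 → ∅
[11] deliver 2→0 → ∅
[12] deliver 1→0 → ∅
[13] deliver 1→3 → ∅
[14] propose(0,'s') → ∅
[15] deliver 0→2 → ∅
[16] deliver 3→0 → ∅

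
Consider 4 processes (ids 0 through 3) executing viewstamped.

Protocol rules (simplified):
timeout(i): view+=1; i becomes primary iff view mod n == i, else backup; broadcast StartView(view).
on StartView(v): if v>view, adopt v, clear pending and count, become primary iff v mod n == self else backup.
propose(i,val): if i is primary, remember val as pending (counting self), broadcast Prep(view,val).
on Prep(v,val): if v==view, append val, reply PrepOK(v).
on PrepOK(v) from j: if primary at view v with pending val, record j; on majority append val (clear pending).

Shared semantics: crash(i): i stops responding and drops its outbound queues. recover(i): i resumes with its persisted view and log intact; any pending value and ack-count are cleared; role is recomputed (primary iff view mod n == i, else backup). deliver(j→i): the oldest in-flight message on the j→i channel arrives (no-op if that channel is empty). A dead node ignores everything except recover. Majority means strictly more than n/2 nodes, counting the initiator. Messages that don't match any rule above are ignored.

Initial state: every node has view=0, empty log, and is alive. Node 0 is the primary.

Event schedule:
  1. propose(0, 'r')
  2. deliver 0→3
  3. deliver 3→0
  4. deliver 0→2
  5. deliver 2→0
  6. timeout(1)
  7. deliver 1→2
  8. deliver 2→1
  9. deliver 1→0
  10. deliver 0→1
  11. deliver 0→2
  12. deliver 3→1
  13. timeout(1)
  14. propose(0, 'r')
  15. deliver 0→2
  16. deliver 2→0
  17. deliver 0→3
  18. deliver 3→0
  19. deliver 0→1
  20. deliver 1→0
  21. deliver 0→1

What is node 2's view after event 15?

1

e1 propose(0,'r'): ·
e2 deliver 0→3: 3[back,v=0,r]
e3 deliver 3→0: ·
e4 deliver 0→2: 2[back,v=0,r]
e5 deliver 2→0: 0[prim,v=0,r]
e6 timeout(1): 1[prim,v=1,-]
e7 deliver 1→2: 2[back,v=1,r]
e8 deliver 2→1: ·
e9 deliver 1→0: 0[back,v=1,r]
e10 deliver 0→1: ·
e11 deliver 0→2: ·
e12 deliver 3→1: ·
e13 timeout(1): 1[back,v=2,-]
e14 propose(0,'r'): ·
e15 deliver 0→2: ·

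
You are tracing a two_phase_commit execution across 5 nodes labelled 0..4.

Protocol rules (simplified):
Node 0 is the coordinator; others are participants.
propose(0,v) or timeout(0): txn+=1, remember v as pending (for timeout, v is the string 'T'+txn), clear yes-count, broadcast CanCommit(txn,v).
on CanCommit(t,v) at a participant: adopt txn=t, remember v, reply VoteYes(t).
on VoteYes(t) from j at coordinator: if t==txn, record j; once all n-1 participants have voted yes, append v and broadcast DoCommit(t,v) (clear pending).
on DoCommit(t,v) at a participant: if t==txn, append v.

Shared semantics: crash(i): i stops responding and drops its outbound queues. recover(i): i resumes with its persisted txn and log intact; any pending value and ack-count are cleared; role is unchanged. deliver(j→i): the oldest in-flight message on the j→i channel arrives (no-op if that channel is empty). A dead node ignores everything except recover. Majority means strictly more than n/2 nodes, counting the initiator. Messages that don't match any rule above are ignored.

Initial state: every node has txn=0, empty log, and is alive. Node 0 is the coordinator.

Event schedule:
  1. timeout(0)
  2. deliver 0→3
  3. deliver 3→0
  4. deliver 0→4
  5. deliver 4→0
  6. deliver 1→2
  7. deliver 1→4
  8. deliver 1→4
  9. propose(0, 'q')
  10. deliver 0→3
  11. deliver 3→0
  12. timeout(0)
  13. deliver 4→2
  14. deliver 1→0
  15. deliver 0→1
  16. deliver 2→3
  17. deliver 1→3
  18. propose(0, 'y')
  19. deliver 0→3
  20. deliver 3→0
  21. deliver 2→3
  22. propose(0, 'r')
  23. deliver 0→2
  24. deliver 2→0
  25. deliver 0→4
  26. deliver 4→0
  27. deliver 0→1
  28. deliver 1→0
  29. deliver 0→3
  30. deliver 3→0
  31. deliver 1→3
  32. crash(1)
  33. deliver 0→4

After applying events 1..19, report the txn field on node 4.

1

step 1 timeout(0): 0={coor,t=1,log=-}
step 2 deliver 0→3: 3={part,t=1,log=-}
step 3 deliver 3→0: —
step 4 deliver 0→4: 4={part,t=1,log=-}
step 5 deliver 4→0: —
step 6 deliver 1→2: —
step 7 deliver 1→4: —
step 8 deliver 1→4: —
step 9 propose(0,'q'): 0={coor,t=2,log=-}
step 10 deliver 0→3: 3={part,t=2,log=-}
step 11 deliver 3→0: —
step 12 timeout(0): 0={coor,t=3,log=-}
step 13 deliver 4→2: —
step 14 deliver 1→0: —
step 15 deliver 0→1: 1={part,t=1,log=-}
step 16 deliver 2→3: —
step 17 deliver 1→3: —
step 18 propose(0,'y'): 0={coor,t=4,log=-}
step 19 deliver 0→3: 3={part,t=3,log=-}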